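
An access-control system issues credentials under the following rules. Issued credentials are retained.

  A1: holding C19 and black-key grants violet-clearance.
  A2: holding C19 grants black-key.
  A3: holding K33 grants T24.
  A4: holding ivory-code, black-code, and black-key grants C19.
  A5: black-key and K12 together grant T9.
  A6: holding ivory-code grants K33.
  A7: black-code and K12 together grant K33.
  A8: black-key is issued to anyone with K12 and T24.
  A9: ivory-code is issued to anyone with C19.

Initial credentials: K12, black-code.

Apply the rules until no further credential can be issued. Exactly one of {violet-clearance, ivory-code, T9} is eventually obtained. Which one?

T9

Holding black-code and K12 grants K33 (A7).
Holding K33 grants T24 (A3).
Holding K12 and T24 grants black-key (A8).
Holding black-key and K12 grants T9 (A5).
violet-clearance would need C19 and black-key (A1), but C19 is never granted. ivory-code would need C19 (A9), but C19 is never granted.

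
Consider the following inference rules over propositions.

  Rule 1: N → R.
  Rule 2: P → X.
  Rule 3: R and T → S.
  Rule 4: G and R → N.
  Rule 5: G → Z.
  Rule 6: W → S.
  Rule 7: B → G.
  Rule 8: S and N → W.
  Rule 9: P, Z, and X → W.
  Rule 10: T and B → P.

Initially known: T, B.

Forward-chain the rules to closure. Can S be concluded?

Yes

T and B hold, so P follows (Rule 10).
B holds, so G follows (Rule 7).
G holds, so Z follows (Rule 5).
From P, Rule 2 gives X.
From P, Z, and X, Rule 9 gives W.
W holds, so S follows (Rule 6).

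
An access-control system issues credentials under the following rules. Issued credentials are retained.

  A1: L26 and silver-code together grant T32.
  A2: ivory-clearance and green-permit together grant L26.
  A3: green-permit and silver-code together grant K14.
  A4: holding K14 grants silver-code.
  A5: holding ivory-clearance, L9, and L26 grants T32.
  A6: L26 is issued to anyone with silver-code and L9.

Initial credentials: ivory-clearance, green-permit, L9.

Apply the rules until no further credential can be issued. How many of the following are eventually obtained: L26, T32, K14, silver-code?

Holding ivory-clearance and green-permit grants L26 (A2).
Holding ivory-clearance, L9, and L26 grants T32 (A5).
L26: reached.
T32: reached.
K14 would need green-permit and silver-code (A3), but silver-code is never granted.
silver-code would need K14 (A4), but K14 is never granted.
Reached: L26 and T32 — 2 of the 4.

2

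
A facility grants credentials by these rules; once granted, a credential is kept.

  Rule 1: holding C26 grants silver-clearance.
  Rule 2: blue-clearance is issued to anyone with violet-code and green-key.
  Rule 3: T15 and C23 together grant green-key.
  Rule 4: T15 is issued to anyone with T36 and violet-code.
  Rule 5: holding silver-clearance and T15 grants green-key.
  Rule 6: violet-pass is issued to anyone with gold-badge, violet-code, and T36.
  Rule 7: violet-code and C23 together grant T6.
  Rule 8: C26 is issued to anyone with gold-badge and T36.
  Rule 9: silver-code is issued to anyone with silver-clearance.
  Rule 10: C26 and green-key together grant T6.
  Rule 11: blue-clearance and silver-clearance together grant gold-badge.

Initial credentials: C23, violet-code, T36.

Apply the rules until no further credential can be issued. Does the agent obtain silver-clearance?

No

silver-clearance would need C26 (Rule 1), but C26 is never granted.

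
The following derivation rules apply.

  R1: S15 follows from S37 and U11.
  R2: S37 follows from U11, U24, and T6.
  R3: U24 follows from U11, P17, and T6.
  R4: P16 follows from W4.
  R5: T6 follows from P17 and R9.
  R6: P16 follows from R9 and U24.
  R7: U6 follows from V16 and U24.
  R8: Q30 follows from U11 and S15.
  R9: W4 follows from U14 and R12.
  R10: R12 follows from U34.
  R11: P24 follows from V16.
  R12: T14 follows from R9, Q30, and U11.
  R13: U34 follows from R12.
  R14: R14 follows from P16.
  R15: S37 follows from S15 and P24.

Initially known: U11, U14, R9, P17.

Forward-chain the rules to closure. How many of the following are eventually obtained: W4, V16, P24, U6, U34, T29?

W4 would need U14 and R12 (R9), but R12 is never established.
No rule produces V16, and it is not given.
P24 would need V16 (R11), but V16 is never established.
U6 would need V16 and U24 (R7), but V16 is never established.
U34 would need R12 (R13), but R12 is never established.
No rule produces T29, and it is not given.
None of the 6 are reached.

0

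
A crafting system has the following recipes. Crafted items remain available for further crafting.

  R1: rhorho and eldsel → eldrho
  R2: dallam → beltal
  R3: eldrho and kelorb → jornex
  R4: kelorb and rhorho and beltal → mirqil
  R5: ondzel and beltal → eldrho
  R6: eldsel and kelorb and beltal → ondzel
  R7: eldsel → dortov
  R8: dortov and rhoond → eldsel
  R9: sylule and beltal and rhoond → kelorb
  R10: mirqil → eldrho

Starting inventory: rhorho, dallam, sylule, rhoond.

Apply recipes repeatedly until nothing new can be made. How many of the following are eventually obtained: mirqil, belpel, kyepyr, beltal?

dallam → beltal (R2).
Using R9, sylule, beltal, and rhoond make kelorb.
kelorb and rhorho and beltal → mirqil (R4).
mirqil: reached.
No rule produces belpel, and it is not given.
No rule produces kyepyr, and it is not given.
beltal: reached.
Reached: mirqil and beltal — 2 of the 4.

2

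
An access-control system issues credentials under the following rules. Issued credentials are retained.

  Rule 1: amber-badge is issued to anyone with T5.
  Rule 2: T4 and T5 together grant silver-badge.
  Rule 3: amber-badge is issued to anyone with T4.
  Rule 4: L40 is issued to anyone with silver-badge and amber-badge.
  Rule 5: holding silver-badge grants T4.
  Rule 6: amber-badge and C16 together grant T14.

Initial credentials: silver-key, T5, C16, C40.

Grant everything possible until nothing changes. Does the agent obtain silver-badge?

silver-badge would need T4 and T5 (Rule 2), but T4 is never granted.

No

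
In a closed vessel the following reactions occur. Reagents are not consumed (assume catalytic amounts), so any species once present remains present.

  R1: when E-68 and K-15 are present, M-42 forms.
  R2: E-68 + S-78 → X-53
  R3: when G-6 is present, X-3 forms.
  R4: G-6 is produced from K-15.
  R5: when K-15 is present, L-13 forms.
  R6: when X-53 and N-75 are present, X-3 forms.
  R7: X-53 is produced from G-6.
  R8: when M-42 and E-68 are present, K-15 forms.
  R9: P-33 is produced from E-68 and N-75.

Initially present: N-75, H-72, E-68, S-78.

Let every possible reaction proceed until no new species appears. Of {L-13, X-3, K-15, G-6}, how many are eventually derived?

E-68 and S-78 present → X-53 forms (R2).
X-53 and N-75 present → X-3 forms (R6).
L-13 would need K-15 (R5), but K-15 never forms.
X-3: reached.
K-15 would need M-42 and E-68 (R8), but M-42 never forms.
G-6 would need K-15 (R4), but K-15 never forms.
Reached: X-3 — 1 of the 4.

1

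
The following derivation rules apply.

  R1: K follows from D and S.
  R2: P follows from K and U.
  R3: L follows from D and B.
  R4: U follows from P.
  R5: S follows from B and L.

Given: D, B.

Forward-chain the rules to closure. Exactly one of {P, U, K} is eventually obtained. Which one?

K

From D and B, R3 gives L.
From B and L, R5 gives S.
D and S hold, so K follows (R1).
U would need P (R4), but P is never established. P would need K and U (R2), but U is never established.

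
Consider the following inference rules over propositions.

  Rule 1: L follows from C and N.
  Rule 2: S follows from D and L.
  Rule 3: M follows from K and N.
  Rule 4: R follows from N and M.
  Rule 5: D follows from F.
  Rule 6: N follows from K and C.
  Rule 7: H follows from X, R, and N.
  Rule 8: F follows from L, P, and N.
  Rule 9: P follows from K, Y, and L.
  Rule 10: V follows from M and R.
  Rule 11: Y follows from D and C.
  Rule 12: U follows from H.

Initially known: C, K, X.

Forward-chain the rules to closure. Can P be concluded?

P would need K, Y, and L (Rule 9), but Y is never established.

No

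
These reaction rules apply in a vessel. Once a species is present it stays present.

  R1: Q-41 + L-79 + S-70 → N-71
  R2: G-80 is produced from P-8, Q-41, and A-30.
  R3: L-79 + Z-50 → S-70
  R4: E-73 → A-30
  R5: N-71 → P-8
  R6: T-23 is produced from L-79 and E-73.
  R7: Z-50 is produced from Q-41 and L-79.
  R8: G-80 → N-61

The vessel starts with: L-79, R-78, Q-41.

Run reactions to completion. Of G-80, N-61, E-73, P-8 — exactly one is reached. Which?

Q-41 and L-79 present → Z-50 forms (R7).
L-79 and Z-50 present → S-70 forms (R3).
Q-41, L-79, and S-70 present → N-71 forms (R1).
N-71 present → P-8 forms (R5).
N-61 would need G-80 (R8), but G-80 never forms. G-80 would need P-8, Q-41, and A-30 (R2), but A-30 never forms. No rule produces E-73, and it is not given.

P-8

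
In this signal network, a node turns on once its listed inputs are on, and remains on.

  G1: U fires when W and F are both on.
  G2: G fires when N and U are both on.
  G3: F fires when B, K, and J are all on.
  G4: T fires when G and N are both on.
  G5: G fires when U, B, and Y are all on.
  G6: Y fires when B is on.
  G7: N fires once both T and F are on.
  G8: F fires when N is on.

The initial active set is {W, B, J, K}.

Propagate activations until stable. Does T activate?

T would need G and N (G4), but N never turns on.

No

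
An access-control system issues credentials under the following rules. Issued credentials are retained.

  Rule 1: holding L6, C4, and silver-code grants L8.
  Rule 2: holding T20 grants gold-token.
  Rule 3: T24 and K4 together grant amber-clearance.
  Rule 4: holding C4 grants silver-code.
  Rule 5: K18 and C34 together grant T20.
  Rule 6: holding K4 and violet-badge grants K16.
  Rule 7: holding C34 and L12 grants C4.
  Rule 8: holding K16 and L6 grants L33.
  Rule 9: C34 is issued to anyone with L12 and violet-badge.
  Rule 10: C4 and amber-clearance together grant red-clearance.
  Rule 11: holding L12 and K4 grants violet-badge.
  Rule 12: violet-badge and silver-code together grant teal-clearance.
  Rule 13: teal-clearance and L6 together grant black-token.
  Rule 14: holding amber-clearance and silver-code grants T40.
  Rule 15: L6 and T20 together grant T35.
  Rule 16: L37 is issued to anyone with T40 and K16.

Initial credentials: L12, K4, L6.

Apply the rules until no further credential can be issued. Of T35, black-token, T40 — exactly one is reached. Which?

Holding L12 and K4 grants violet-badge (Rule 11).
Holding L12 and violet-badge grants C34 (Rule 9).
Holding C34 and L12 grants C4 (Rule 7).
Holding C4 grants silver-code (Rule 4).
Holding violet-badge and silver-code grants teal-clearance (Rule 12).
Holding teal-clearance and L6 grants black-token (Rule 13).
T40 would need amber-clearance and silver-code (Rule 14), but amber-clearance is never granted. T35 would need L6 and T20 (Rule 15), but T20 is never granted.

black-token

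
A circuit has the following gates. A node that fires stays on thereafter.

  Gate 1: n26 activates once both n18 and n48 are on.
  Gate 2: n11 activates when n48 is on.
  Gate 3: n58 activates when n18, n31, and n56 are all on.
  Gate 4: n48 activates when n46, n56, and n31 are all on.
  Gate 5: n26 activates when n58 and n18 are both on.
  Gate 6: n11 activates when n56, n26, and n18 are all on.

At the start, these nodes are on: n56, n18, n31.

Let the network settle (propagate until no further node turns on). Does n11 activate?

Yes

n18, n31, and n56 are on, so n58 activates (Gate 3).
n58 and n18 are on, so n26 activates (Gate 5).
n56, n26, and n18 are on, so n11 activates (Gate 6).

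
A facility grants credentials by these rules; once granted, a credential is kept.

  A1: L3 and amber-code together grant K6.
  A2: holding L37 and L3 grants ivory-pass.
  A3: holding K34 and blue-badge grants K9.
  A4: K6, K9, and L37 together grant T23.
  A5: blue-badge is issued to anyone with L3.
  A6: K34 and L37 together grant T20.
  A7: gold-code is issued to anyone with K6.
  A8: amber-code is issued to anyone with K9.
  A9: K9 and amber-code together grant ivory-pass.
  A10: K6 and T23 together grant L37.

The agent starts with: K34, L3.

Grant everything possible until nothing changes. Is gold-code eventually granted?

Holding L3 grants blue-badge (A5).
Holding K34 and blue-badge grants K9 (A3).
Holding K9 grants amber-code (A8).
Holding L3 and amber-code grants K6 (A1).
Holding K6 grants gold-code (A7).

Yes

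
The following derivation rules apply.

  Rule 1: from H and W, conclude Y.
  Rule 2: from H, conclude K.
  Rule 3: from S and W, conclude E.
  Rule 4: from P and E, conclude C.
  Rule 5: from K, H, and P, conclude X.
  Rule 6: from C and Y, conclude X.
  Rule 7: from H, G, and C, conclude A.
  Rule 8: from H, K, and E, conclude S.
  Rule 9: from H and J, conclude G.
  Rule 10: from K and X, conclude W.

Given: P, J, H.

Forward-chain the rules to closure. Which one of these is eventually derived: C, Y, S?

H holds, so K follows (Rule 2).
K, H, and P hold, so X follows (Rule 5).
K and X hold, so W follows (Rule 10).
H and W hold, so Y follows (Rule 1).
S would need H, K, and E (Rule 8), but E is never established. C would need P and E (Rule 4), but E is never established.

Y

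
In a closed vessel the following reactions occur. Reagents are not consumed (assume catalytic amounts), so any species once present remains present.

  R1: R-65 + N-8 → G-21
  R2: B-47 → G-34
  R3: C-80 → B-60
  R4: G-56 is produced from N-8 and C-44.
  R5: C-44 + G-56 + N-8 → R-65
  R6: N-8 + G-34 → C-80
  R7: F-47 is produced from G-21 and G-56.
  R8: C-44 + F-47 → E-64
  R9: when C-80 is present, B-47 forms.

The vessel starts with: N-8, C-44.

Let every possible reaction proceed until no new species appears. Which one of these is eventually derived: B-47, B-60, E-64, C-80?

E-64

N-8 and C-44 present → G-56 forms (R4).
C-44, G-56, and N-8 present → R-65 forms (R5).
R-65 and N-8 present → G-21 forms (R1).
G-21 and G-56 present → F-47 forms (R7).
C-44 and F-47 present → E-64 forms (R8).
C-80 would need N-8 and G-34 (R6), but G-34 never forms. B-47 would need C-80 (R9), but C-80 never forms. B-60 would need C-80 (R3), but C-80 never forms.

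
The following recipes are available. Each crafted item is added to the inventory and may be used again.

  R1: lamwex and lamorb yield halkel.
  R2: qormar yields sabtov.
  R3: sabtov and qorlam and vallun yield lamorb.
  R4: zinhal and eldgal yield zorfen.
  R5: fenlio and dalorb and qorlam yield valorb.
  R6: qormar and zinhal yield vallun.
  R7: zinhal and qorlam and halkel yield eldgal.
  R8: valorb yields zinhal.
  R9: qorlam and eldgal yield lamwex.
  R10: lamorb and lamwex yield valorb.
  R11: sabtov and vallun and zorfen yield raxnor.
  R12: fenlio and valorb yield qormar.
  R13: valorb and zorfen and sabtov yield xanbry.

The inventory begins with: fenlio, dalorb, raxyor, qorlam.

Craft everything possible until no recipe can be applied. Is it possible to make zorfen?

zorfen would need zinhal and eldgal (R4), but eldgal is never obtained.

No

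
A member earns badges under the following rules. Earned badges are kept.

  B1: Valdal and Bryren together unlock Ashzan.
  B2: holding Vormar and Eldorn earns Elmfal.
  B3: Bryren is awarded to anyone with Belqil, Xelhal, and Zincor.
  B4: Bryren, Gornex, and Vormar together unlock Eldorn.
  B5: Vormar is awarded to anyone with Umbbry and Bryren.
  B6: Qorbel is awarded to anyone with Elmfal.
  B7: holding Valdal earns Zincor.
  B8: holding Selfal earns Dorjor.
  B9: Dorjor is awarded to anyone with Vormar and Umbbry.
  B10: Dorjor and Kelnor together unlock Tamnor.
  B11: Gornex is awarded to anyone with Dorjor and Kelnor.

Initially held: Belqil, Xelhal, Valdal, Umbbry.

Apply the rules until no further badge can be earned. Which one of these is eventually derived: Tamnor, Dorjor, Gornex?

Dorjor

With Valdal, Zincor is earned (B7).
With Belqil, Xelhal, and Zincor, Bryren is earned (B3).
With Umbbry and Bryren, Vormar is earned (B5).
With Vormar and Umbbry, Dorjor is earned (B9).
Tamnor would need Dorjor and Kelnor (B10), but Kelnor is never earned. Gornex would need Dorjor and Kelnor (B11), but Kelnor is never earned.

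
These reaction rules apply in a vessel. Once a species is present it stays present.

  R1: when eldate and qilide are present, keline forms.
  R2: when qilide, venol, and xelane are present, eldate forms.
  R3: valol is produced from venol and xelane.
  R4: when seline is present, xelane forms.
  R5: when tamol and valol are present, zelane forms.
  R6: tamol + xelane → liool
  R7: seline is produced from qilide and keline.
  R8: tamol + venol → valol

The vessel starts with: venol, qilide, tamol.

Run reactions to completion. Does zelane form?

Yes

tamol and venol present → valol forms (R8).
tamol and valol present → zelane forms (R5).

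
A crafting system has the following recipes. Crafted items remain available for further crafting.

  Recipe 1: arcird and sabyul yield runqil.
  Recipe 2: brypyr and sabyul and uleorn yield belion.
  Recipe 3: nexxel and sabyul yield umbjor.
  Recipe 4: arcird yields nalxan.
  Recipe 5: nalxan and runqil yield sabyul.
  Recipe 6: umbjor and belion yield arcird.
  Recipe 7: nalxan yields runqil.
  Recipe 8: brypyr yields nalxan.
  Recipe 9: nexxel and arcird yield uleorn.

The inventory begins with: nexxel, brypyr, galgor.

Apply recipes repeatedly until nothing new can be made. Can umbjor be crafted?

brypyr → nalxan (Recipe 8).
Using Recipe 7, nalxan makes runqil.
Using Recipe 5, nalxan and runqil make sabyul.
nexxel and sabyul → umbjor (Recipe 3).

Yes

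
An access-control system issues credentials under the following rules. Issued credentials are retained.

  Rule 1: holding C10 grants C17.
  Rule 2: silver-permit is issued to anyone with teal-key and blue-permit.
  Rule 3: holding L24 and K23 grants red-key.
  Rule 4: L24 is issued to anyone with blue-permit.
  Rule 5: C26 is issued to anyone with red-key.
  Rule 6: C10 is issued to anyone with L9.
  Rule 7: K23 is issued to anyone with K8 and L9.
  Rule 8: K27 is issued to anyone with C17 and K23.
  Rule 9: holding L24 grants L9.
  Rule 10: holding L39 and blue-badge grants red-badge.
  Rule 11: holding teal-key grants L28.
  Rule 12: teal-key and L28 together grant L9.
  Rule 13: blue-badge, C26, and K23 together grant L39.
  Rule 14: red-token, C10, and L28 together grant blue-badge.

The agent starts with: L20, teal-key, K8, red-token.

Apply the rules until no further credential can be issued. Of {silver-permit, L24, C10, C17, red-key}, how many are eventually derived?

2

Holding teal-key grants L28 (Rule 11).
Holding teal-key and L28 grants L9 (Rule 12).
Holding L9 grants C10 (Rule 6).
Holding C10 grants C17 (Rule 1).
silver-permit would need teal-key and blue-permit (Rule 2), but blue-permit is never granted.
L24 would need blue-permit (Rule 4), but blue-permit is never granted.
C10: reached.
C17: reached.
red-key would need L24 and K23 (Rule 3), but L24 is never granted.
Reached: C10 and C17 — 2 of the 5.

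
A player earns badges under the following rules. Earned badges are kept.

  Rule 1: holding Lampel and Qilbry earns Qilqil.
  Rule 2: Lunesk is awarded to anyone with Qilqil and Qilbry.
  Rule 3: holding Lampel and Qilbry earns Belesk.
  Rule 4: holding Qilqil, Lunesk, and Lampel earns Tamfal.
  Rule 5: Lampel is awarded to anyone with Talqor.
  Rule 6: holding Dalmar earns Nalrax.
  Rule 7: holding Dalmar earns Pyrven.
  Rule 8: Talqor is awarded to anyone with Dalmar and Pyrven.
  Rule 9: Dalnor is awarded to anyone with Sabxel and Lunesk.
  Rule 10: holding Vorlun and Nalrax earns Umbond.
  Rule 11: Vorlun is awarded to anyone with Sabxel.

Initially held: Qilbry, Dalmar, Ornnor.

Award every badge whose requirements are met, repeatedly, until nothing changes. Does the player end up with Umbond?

No

Umbond would need Vorlun and Nalrax (Rule 10), but Vorlun is never earned.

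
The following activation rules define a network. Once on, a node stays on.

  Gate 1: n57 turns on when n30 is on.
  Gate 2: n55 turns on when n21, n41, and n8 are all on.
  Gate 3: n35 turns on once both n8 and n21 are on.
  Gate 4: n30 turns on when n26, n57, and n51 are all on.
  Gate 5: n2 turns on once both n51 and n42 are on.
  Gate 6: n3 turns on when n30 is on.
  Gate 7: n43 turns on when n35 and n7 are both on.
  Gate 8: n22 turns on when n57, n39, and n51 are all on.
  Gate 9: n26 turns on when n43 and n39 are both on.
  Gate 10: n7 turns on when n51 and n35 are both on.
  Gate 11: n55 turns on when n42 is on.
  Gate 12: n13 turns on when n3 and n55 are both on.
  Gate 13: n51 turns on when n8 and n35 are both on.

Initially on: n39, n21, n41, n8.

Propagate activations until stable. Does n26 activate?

n8 and n21 are on, so n35 turns on (Gate 3).
n8 and n35 are on, so n51 turns on (Gate 13).
Gate 10: n51 and n35 on → n7 on.
n35 and n7 are on, so n43 turns on (Gate 7).
Gate 9: n43 and n39 on → n26 on.

Yes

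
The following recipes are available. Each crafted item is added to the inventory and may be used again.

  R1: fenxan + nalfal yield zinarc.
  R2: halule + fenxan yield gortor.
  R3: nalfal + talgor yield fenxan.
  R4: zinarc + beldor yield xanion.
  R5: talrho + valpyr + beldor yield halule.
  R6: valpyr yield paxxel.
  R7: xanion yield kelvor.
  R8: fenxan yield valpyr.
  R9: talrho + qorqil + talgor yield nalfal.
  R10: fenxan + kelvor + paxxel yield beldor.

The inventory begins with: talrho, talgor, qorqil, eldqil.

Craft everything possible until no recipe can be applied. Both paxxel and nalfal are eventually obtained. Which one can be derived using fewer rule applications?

nalfal

nalfal: talrho + qorqil + talgor → nalfal (R9). [1 rule application]
paxxel: talrho + qorqil + talgor → nalfal (R9). nalfal + talgor → fenxan (R3). Using R8, fenxan makes valpyr. Using R6, valpyr makes paxxel. [4 rule applications]
nalfal needs fewer.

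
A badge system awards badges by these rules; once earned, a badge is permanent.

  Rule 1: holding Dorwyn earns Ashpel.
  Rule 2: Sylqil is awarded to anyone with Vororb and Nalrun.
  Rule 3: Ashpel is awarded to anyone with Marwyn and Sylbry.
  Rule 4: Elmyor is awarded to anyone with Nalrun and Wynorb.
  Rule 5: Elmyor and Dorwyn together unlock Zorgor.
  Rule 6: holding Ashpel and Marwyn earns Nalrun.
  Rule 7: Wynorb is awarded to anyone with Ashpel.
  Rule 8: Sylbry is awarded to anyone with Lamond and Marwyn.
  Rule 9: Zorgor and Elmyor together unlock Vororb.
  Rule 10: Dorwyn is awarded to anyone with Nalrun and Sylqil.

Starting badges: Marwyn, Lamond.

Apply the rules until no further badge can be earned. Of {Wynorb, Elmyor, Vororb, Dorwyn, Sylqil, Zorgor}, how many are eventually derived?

2

With Lamond and Marwyn, Sylbry is earned (Rule 8).
With Marwyn and Sylbry, Ashpel is earned (Rule 3).
With Ashpel, Wynorb is earned (Rule 7).
With Ashpel and Marwyn, Nalrun is earned (Rule 6).
With Nalrun and Wynorb, Elmyor is earned (Rule 4).
Wynorb: reached.
Elmyor: reached.
Vororb would need Zorgor and Elmyor (Rule 9), but Zorgor is never earned.
Dorwyn would need Nalrun and Sylqil (Rule 10), but Sylqil is never earned.
Sylqil would need Vororb and Nalrun (Rule 2), but Vororb is never earned.
Zorgor would need Elmyor and Dorwyn (Rule 5), but Dorwyn is never earned.
Reached: Wynorb and Elmyor — 2 of the 6.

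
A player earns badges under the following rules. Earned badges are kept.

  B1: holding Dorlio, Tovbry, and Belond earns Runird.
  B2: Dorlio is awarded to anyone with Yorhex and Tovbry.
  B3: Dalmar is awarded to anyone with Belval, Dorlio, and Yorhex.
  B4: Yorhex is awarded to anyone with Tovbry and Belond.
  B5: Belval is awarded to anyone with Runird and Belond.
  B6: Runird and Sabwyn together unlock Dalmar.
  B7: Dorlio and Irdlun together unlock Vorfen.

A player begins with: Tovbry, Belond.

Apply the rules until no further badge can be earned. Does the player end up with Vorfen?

No

Vorfen would need Dorlio and Irdlun (B7), but Irdlun is never earned.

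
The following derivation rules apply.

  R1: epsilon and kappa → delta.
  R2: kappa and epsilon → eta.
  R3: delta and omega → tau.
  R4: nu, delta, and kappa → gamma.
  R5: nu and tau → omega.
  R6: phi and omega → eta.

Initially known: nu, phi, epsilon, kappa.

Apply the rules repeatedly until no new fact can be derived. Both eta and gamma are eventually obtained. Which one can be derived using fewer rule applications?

eta

eta: kappa and epsilon hold, so eta follows (R2). [1 rule application]
gamma: epsilon and kappa hold, so delta follows (R1). From nu, delta, and kappa, R4 gives gamma. [2 rule applications]
eta needs fewer.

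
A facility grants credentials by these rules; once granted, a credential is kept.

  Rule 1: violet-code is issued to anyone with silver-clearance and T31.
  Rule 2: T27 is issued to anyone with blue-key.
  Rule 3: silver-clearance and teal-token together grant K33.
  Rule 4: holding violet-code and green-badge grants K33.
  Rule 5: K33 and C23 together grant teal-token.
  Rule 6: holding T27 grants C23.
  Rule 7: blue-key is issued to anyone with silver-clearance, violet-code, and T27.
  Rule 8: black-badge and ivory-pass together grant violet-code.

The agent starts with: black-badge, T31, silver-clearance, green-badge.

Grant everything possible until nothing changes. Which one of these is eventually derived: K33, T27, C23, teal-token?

K33

Holding silver-clearance and T31 grants violet-code (Rule 1).
Holding violet-code and green-badge grants K33 (Rule 4).
teal-token would need K33 and C23 (Rule 5), but C23 is never granted. C23 would need T27 (Rule 6), but T27 is never granted. T27 would need blue-key (Rule 2), but blue-key is never granted.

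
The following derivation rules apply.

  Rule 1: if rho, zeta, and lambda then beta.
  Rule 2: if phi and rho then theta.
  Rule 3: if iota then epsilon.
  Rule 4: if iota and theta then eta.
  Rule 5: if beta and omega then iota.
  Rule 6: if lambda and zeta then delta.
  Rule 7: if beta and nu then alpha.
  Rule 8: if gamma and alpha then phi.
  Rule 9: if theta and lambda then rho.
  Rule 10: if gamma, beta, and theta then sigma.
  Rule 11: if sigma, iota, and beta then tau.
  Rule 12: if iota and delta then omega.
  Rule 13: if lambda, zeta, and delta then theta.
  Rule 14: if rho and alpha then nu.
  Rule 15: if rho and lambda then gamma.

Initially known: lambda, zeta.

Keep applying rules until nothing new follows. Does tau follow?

No

tau would need sigma, iota, and beta (Rule 11), but iota is never established.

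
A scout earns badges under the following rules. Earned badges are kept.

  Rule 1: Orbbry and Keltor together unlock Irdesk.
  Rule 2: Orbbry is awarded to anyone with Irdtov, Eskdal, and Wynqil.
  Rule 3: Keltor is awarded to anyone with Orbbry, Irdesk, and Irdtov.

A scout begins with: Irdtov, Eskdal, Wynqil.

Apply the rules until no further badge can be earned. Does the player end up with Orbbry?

With Irdtov, Eskdal, and Wynqil, Orbbry is earned (Rule 2).

Yes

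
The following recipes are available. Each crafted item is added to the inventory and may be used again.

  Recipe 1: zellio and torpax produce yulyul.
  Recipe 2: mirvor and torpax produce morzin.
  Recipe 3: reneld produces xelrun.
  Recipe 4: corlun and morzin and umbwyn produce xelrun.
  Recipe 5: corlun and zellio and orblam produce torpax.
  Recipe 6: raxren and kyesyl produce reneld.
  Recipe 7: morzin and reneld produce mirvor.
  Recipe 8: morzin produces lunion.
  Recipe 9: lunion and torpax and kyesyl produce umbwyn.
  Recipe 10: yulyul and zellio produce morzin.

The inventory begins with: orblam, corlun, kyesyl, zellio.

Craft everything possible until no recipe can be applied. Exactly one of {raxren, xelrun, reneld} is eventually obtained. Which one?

corlun and zellio and orblam → torpax (Recipe 5).
zellio and torpax → yulyul (Recipe 1).
yulyul and zellio → morzin (Recipe 10).
morzin → lunion (Recipe 8).
lunion and torpax and kyesyl → umbwyn (Recipe 9).
corlun and morzin and umbwyn → xelrun (Recipe 4).
reneld would need raxren and kyesyl (Recipe 6), but raxren is never obtained. No rule produces raxren, and it is not given.

xelrun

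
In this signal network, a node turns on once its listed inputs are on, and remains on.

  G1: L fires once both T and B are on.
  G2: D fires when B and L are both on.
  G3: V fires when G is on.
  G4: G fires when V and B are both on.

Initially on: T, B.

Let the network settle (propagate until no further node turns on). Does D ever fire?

Yes

T and B are on, so L fires (G1).
B and L are on, so D fires (G2).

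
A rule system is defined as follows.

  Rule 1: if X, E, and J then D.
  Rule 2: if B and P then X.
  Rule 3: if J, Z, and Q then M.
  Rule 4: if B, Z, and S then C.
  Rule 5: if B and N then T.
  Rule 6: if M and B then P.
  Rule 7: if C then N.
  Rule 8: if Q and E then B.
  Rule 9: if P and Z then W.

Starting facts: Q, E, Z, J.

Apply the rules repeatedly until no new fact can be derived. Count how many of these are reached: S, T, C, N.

No rule produces S, and it is not given.
T would need B and N (Rule 5), but N is never established.
C would need B, Z, and S (Rule 4), but S is never established.
N would need C (Rule 7), but C is never established.
None of the 4 are reached.

0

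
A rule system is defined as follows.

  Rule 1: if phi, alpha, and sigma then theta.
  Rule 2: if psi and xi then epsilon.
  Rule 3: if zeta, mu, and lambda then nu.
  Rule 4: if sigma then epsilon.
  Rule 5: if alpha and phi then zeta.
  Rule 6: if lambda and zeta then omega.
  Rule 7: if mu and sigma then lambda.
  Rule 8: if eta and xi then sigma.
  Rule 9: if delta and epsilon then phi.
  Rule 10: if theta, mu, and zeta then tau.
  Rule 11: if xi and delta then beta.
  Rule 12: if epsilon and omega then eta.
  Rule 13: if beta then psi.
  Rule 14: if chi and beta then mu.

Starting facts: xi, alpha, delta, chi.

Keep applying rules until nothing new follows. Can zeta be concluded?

From xi and delta, Rule 11 gives beta.
beta holds, so psi follows (Rule 13).
From psi and xi, Rule 2 gives epsilon.
From delta and epsilon, Rule 9 gives phi.
alpha and phi hold, so zeta follows (Rule 5).

Yes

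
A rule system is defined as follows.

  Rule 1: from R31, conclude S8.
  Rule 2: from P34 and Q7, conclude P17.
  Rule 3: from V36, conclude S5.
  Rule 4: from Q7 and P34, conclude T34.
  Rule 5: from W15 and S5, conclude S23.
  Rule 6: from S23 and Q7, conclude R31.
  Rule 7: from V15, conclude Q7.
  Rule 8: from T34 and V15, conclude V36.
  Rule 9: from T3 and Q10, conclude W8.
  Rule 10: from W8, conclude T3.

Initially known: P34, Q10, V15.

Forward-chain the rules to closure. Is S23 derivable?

No

S23 would need W15 and S5 (Rule 5), but W15 is never established.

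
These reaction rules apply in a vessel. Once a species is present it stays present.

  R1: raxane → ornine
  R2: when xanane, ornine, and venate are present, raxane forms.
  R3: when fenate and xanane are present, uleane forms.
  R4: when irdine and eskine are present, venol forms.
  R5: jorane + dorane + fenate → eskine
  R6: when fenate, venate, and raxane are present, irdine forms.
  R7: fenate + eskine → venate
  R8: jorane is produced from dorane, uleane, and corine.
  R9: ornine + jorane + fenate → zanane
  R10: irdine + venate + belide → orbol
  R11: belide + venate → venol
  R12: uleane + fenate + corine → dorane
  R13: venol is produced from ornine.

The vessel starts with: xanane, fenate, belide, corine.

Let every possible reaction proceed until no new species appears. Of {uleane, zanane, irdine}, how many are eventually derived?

fenate and xanane present → uleane forms (R3).
uleane: reached.
zanane would need ornine, jorane, and fenate (R9), but ornine never forms.
irdine would need fenate, venate, and raxane (R6), but raxane never forms.
Reached: uleane — 1 of the 3.

1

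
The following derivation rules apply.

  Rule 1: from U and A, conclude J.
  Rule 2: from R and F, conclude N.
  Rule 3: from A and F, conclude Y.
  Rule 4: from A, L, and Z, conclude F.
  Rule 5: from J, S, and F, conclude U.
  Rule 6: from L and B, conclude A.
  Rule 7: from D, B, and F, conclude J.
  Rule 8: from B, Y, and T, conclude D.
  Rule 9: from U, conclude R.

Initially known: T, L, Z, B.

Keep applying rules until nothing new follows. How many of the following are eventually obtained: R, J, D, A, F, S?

From L and B, Rule 6 gives A.
From A, L, and Z, Rule 4 gives F.
A and F hold, so Y follows (Rule 3).
B, Y, and T hold, so D follows (Rule 8).
From D, B, and F, Rule 7 gives J.
R would need U (Rule 9), but U is never established.
J: reached.
D: reached.
A: reached.
F: reached.
No rule produces S, and it is not given.
Reached: J, D, A, and F — 4 of the 6.

4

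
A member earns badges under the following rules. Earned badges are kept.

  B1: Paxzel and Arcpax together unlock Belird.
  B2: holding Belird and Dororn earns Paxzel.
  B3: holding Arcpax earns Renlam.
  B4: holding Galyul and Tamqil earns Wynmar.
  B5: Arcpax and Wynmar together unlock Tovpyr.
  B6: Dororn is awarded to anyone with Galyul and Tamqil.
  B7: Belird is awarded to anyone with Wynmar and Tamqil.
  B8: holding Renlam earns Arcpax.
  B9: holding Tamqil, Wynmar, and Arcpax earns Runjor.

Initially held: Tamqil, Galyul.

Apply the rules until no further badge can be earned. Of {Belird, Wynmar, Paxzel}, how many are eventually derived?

With Galyul and Tamqil, Dororn is earned (B6).
With Galyul and Tamqil, Wynmar is earned (B4).
With Wynmar and Tamqil, Belird is earned (B7).
With Belird and Dororn, Paxzel is earned (B2).
Belird: reached.
Wynmar: reached.
Paxzel: reached.
All 3 are reached.

3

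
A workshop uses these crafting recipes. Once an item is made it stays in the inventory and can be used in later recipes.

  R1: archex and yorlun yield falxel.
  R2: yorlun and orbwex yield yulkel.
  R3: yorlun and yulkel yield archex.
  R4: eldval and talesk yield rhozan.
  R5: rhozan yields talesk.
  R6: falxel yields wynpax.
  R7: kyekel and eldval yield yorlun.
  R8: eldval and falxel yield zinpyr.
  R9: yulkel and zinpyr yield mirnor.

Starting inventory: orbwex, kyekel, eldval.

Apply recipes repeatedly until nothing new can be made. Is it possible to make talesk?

talesk would need rhozan (R5), but rhozan is never obtained.

No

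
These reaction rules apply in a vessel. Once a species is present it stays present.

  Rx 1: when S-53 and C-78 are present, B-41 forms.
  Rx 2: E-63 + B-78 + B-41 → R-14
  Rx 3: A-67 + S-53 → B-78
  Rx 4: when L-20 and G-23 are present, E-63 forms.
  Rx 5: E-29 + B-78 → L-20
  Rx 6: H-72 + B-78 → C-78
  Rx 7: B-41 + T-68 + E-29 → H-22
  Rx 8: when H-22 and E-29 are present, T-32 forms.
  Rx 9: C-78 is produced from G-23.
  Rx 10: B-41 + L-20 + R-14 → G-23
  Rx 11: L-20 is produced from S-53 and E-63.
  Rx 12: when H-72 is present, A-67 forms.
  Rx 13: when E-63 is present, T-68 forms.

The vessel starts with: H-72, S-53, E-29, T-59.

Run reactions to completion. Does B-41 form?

H-72 present → A-67 forms (Rx 12).
A-67 and S-53 present → B-78 forms (Rx 3).
H-72 and B-78 present → C-78 forms (Rx 6).
S-53 and C-78 present → B-41 forms (Rx 1).

Yes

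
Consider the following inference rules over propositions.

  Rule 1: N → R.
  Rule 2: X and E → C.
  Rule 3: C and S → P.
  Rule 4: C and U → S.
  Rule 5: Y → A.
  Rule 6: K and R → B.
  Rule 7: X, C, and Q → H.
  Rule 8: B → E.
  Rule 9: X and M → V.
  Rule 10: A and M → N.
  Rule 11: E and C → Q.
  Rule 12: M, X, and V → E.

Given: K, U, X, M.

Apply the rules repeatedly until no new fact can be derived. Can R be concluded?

No

R would need N (Rule 1), but N is never established.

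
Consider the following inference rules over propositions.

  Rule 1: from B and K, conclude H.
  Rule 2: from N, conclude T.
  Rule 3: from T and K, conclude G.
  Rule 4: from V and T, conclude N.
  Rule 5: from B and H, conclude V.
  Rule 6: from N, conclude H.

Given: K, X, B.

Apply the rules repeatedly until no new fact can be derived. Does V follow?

Yes

B and K hold, so H follows (Rule 1).
From B and H, Rule 5 gives V.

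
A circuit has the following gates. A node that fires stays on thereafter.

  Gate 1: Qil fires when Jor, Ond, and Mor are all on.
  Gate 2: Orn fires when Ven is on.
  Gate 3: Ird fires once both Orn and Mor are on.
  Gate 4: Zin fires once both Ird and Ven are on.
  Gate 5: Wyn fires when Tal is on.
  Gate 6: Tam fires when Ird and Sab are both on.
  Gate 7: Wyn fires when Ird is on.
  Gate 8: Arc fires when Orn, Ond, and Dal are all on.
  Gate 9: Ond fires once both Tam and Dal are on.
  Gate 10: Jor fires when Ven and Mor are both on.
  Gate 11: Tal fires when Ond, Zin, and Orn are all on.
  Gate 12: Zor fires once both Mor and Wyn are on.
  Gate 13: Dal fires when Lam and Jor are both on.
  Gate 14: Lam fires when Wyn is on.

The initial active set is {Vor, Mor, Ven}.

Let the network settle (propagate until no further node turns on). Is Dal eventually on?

Yes

Gate 10: Ven and Mor on → Jor on.
Ven is on, so Orn fires (Gate 2).
Gate 3: Orn and Mor on → Ird on.
Ird is on, so Wyn fires (Gate 7).
Gate 14: Wyn on → Lam on.
Lam and Jor are on, so Dal fires (Gate 13).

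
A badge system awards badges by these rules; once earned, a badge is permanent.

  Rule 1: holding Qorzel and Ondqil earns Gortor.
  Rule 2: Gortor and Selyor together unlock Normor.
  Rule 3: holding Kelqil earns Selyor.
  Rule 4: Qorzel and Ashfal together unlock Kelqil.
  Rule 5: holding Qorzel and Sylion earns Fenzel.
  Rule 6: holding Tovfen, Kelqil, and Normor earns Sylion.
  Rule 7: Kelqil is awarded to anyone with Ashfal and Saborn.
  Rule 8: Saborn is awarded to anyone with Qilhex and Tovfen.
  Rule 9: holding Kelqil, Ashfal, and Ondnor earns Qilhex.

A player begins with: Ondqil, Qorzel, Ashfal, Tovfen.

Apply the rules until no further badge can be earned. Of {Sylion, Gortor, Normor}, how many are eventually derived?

With Qorzel and Ondqil, Gortor is earned (Rule 1).
With Qorzel and Ashfal, Kelqil is earned (Rule 4).
With Kelqil, Selyor is earned (Rule 3).
With Gortor and Selyor, Normor is earned (Rule 2).
With Tovfen, Kelqil, and Normor, Sylion is earned (Rule 6).
Sylion: reached.
Gortor: reached.
Normor: reached.
All 3 are reached.

3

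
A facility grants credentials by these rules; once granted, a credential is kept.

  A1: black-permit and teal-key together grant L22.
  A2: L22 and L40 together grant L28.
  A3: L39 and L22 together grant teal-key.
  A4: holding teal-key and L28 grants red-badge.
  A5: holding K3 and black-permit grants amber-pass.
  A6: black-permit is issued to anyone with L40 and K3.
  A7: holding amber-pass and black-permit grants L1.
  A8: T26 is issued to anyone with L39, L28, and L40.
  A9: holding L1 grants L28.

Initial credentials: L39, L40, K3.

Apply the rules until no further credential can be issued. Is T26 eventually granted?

Holding L40 and K3 grants black-permit (A6).
Holding K3 and black-permit grants amber-pass (A5).
Holding amber-pass and black-permit grants L1 (A7).
Holding L1 grants L28 (A9).
Holding L39, L28, and L40 grants T26 (A8).

Yes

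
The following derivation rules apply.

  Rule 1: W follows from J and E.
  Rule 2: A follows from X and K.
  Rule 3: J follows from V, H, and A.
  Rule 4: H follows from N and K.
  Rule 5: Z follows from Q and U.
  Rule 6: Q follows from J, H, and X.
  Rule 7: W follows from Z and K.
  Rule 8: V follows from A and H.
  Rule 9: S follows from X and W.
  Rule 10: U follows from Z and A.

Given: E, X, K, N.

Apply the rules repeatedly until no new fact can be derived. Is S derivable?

Yes

X and K hold, so A follows (Rule 2).
N and K hold, so H follows (Rule 4).
From A and H, Rule 8 gives V.
V, H, and A hold, so J follows (Rule 3).
J and E hold, so W follows (Rule 1).
From X and W, Rule 9 gives S.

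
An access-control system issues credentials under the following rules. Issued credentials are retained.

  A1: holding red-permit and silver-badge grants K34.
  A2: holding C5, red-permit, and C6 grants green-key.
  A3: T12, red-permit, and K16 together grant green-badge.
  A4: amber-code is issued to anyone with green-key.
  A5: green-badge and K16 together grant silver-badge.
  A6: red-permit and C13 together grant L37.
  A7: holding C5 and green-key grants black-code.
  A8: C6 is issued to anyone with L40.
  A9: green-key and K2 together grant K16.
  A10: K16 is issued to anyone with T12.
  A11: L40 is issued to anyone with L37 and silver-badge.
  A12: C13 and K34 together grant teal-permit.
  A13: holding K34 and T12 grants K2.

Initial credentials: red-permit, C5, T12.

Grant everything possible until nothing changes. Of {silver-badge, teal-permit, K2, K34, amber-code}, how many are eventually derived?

Holding T12 grants K16 (A10).
Holding T12, red-permit, and K16 grants green-badge (A3).
Holding green-badge and K16 grants silver-badge (A5).
Holding red-permit and silver-badge grants K34 (A1).
Holding K34 and T12 grants K2 (A13).
silver-badge: reached.
teal-permit would need C13 and K34 (A12), but C13 is never granted.
K2: reached.
K34: reached.
amber-code would need green-key (A4), but green-key is never granted.
Reached: silver-badge, K2, and K34 — 3 of the 5.

3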